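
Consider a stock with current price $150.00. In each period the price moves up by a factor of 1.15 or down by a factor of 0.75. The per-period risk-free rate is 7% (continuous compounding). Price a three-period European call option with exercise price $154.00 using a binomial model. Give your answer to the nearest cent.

Risk-neutral probability p = (e^0.07 − 0.75)/(1.15 − 0.75) = 0.3225/0.4000 = 0.8063
Terminal stock prices: S_uuu = 228.1, S_uud = 148.8, S_udd = 97.03, S_ddd = 63.28
Terminal payoffs (S − K): max(74.13, 0) = 74.13, max(-5.219, 0) = 0, max(-56.97, 0) = 0, max(-90.72, 0) = 0
Node uu (S = 198.4): V_uu = e^(−0.07)·[0.8063·74.1312 + 0.1937·0.0000] = 55.7290
Node ud (S = 129.4): V_ud = e^(−0.07)·[0.8063·0.0000 + 0.1937·0.0000] = 0.0000
Node dd (S = 84.38): V_dd = e^(−0.07)·[0.8063·0.0000 + 0.1937·0.0000] = 0.0000
Node u (S = 172.5): V_u = e^(−0.07)·[0.8063·55.7290 + 0.1937·0.0000] = 41.8949
Node d (S = 112.5): V_d = e^(−0.07)·[0.8063·0.0000 + 0.1937·0.0000] = 0.0000
Node 0 (S = 150): V_0 = e^(−0.07)·[0.8063·41.8949 + 0.1937·0.0000] = 31.4950

$31.50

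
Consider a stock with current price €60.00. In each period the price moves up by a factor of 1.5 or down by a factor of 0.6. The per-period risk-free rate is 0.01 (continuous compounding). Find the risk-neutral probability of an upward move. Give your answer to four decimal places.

p = 0.4556

Risk-neutral probability p = (e^0.01 − 0.6)/(1.5 − 0.6) = 0.4101/0.9000 = 0.4556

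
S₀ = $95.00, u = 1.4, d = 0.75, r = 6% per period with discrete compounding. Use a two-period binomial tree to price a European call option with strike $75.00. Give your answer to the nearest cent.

$33.50

Risk-neutral probability p = (1 + 0.06 − 0.75)/(1.4 − 0.75) = 0.3100/0.6500 = 0.4769
Terminal stock prices: S_uu = 186.2, S_ud = 99.75, S_dd = 53.44
Terminal payoffs (S − K): max(111.2, 0) = 111.2, max(24.75, 0) = 24.75, max(-21.56, 0) = 0
Node u (S = 133): V_u = 1/1.06·[0.4769·111.2000 + 0.5231·24.7500] = 62.2453
Node d (S = 71.25): V_d = 1/1.06·[0.4769·24.7500 + 0.5231·0.0000] = 11.1357
Node 0 (S = 95): V_0 = 1/1.06·[0.4769·62.2453 + 0.5231·11.1357] = 33.5010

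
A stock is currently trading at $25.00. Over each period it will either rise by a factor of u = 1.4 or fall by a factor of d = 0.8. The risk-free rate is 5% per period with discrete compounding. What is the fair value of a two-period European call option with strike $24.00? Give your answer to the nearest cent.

Risk-neutral probability p = (1 + 0.05 − 0.8)/(1.4 − 0.8) = 0.2500/0.6000 = 0.4167
Terminal stock prices: S_uu = 49, S_ud = 28, S_dd = 16
Terminal payoffs (S − K): max(25, 0) = 25, max(4, 0) = 4, max(-8, 0) = 0
Node u (S = 35): V_u = 1/1.05·[0.4167·25.0000 + 0.5833·4.0000] = 12.1429
Node d (S = 20): V_d = 1/1.05·[0.4167·4.0000 + 0.5833·0.0000] = 1.5873
Node 0 (S = 25): V_0 = 1/1.05·[0.4167·12.1429 + 0.5833·1.5873] = 5.7004

$5.70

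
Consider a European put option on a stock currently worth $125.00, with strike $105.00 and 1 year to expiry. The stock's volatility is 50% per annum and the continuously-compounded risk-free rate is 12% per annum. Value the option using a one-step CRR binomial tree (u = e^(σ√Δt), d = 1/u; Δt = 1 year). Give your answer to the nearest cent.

$12.95

CRR parameters: u = e^(σ√Δt) = e^(0.5·√1) = 1.6487, d = 1/u = 0.6065
Per-period rate: rΔt = 0.12·1 = 0.12, so R = e^0.12 = 1.1275
Risk-neutral probability p = (e^0.12 − 0.6065)/(1.6487 − 0.6065) = 0.5210/1.0422 = 0.4999
Terminal stock prices: S_u = 206.1, S_d = 75.82
Terminal payoffs (K − S): max(-101.1, 0) = 0, max(29.18, 0) = 29.18
Node 0 (S = 125): V_0 = e^(−0.12)·[0.4999·0.0000 + 0.5001·29.1837] = 12.9450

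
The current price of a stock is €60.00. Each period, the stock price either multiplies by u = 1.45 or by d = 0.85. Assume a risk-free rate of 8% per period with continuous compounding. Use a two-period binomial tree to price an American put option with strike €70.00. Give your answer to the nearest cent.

Risk-neutral probability p = (e^0.08 − 0.85)/(1.45 − 0.85) = 0.2333/0.6000 = 0.3888
Terminal stock prices: S_uu = 126.2, S_ud = 73.95, S_dd = 43.35
Terminal payoffs (K − S): max(-56.15, 0) = 0, max(-3.95, 0) = 0, max(26.65, 0) = 26.65
Node u (S = 87): continuation = e^(−0.08)·[0.3888·0.0000 + 0.6112·0.0000] = 0.0000; exercise value = 0.0000 ≤ continuation, so V_u = 0.0000
Node d (S = 51): continuation = e^(−0.08)·[0.3888·0.0000 + 0.6112·26.6500] = 15.0359; exercise value = 19.0000 > continuation, so V_d = 19.0000 (exercise)
Node 0 (S = 60): continuation = e^(−0.08)·[0.3888·0.0000 + 0.6112·19.0000] = 10.7198; exercise value = 10.0000 ≤ continuation, so V_0 = 10.7198

€10.72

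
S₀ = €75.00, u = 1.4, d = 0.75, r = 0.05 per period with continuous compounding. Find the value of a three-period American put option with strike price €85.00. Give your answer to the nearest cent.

Risk-neutral probability p = (e^0.05 − 0.75)/(1.4 − 0.75) = 0.3013/0.6500 = 0.4635
Terminal stock prices: S_uuu = 205.8, S_uud = 110.2, S_udd = 59.06, S_ddd = 31.64
Terminal payoffs (K − S): max(-120.8, 0) = 0, max(-25.25, 0) = 0, max(25.94, 0) = 25.94, max(53.36, 0) = 53.36
Node uu (S = 147): continuation = e^(−0.05)·[0.4635·0.0000 + 0.5365·0.0000] = 0.0000; exercise value = 0.0000 ≤ continuation, so V_uu = 0.0000
Node ud (S = 78.75): continuation = e^(−0.05)·[0.4635·0.0000 + 0.5365·25.9375] = 13.2370; exercise value = 6.2500 ≤ continuation, so V_ud = 13.2370
Node dd (S = 42.19): continuation = e^(−0.05)·[0.4635·25.9375 + 0.5365·53.3594] = 38.6670; exercise value = 42.8125 > continuation, so V_dd = 42.8125 (exercise)
Node u (S = 105): continuation = e^(−0.05)·[0.4635·0.0000 + 0.5365·13.2370] = 6.7553; exercise value = 0.0000 ≤ continuation, so V_u = 6.7553
Node d (S = 56.25): continuation = e^(−0.05)·[0.4635·13.2370 + 0.5365·42.8125] = 27.6850; exercise value = 28.7500 > continuation, so V_d = 28.7500 (exercise)
Node 0 (S = 75): continuation = e^(−0.05)·[0.4635·6.7553 + 0.5365·28.7500] = 17.6506; exercise value = 10.0000 ≤ continuation, so V_0 = 17.6506

€17.65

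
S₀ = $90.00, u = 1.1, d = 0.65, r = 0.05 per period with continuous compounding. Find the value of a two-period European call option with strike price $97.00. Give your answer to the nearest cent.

$8.56

Risk-neutral probability p = (e^0.05 − 0.65)/(1.1 − 0.65) = 0.4013/0.4500 = 0.8917
Terminal stock prices: S_uu = 108.9, S_ud = 64.35, S_dd = 38.03
Terminal payoffs (S − K): max(11.9, 0) = 11.9, max(-32.65, 0) = 0, max(-58.97, 0) = 0
Node u (S = 99): V_u = e^(−0.05)·[0.8917·11.9000 + 0.1083·0.0000] = 10.0939
Node d (S = 58.5): V_d = e^(−0.05)·[0.8917·0.0000 + 0.1083·0.0000] = 0.0000
Node 0 (S = 90): V_0 = e^(−0.05)·[0.8917·10.0939 + 0.1083·0.0000] = 8.5619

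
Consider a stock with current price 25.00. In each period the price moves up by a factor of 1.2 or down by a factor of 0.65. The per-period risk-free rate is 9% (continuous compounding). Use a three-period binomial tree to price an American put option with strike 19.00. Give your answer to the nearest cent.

0.63

Risk-neutral probability p = (e^0.09 − 0.65)/(1.2 − 0.65) = 0.4442/0.5500 = 0.8076
Terminal stock prices: S_uuu = 43.2, S_uud = 23.4, S_udd = 12.68, S_ddd = 6.866
Terminal payoffs (K − S): max(-24.2, 0) = 0, max(-4.4, 0) = 0, max(6.325, 0) = 6.325, max(12.13, 0) = 12.13
Node uu (S = 36): continuation = e^(−0.09)·[0.8076·0.0000 + 0.1924·0.0000] = 0.0000; exercise value = 0.0000 ≤ continuation, so V_uu = 0.0000
Node ud (S = 19.5): continuation = e^(−0.09)·[0.8076·0.0000 + 0.1924·6.3250] = 1.1123; exercise value = 0.0000 ≤ continuation, so V_ud = 1.1123
Node dd (S = 10.56): continuation = e^(−0.09)·[0.8076·6.3250 + 0.1924·12.1344] = 6.8022; exercise value = 8.4375 > continuation, so V_dd = 8.4375 (exercise)
Node u (S = 30): continuation = e^(−0.09)·[0.8076·0.0000 + 0.1924·1.1123] = 0.1956; exercise value = 0.0000 ≤ continuation, so V_u = 0.1956
Node d (S = 16.25): continuation = e^(−0.09)·[0.8076·1.1123 + 0.1924·8.4375] = 2.3047; exercise value = 2.7500 > continuation, so V_d = 2.7500 (exercise)
Node 0 (S = 25): continuation = e^(−0.09)·[0.8076·0.1956 + 0.1924·2.7500] = 0.6279; exercise value = 0.0000 ≤ continuation, so V_0 = 0.6279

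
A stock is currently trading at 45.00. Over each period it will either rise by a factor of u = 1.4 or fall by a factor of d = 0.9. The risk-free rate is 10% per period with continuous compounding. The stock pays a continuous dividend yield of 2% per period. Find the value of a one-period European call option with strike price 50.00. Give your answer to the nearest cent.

4.31

Per-period risk-free factor R = e^0.1 = 1.1052; dividend-adjusted growth = e^(0.1−0.02) = 1.0833.
Risk-neutral probability p = (1.0833 − 0.9)/(1.4 − 0.9) = 0.1833/0.5000 = 0.3666
Terminal stock prices: S_u = 63, S_d = 40.5
Terminal payoffs (S − K): max(13, 0) = 13, max(-9.5, 0) = 0
Node 0 (S = 45): V_0 = e^(−0.1)·[0.3666·13.0000 + 0.6334·0.0000] = 4.3120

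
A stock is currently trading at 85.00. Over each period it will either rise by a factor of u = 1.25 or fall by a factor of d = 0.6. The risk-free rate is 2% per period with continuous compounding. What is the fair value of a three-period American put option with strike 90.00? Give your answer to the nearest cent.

Risk-neutral probability p = (e^0.02 − 0.6)/(1.25 − 0.6) = 0.4202/0.6500 = 0.6465
Terminal stock prices: S_uuu = 166, S_uud = 79.69, S_udd = 38.25, S_ddd = 18.36
Terminal payoffs (K − S): max(-76.02, 0) = 0, max(10.31, 0) = 10.31, max(51.75, 0) = 51.75, max(71.64, 0) = 71.64
Node uu (S = 132.8): continuation = e^(−0.02)·[0.6465·0.0000 + 0.3535·10.3125] = 3.5737; exercise value = 0.0000 ≤ continuation, so V_uu = 3.5737
Node ud (S = 63.75): continuation = e^(−0.02)·[0.6465·10.3125 + 0.3535·51.7500] = 24.4679; exercise value = 26.2500 > continuation, so V_ud = 26.2500 (exercise)
Node dd (S = 30.6): continuation = e^(−0.02)·[0.6465·51.7500 + 0.3535·71.6400] = 57.6179; exercise value = 59.4000 > continuation, so V_dd = 59.4000 (exercise)
Node u (S = 106.2): continuation = e^(−0.02)·[0.6465·3.5737 + 0.3535·26.2500] = 11.3611; exercise value = 0.0000 ≤ continuation, so V_u = 11.3611
Node d (S = 51): continuation = e^(−0.02)·[0.6465·26.2500 + 0.3535·59.4000] = 37.2179; exercise value = 39.0000 > continuation, so V_d = 39.0000 (exercise)
Node 0 (S = 85): continuation = e^(−0.02)·[0.6465·11.3611 + 0.3535·39.0000] = 20.7140; exercise value = 5.0000 ≤ continuation, so V_0 = 20.7140

20.71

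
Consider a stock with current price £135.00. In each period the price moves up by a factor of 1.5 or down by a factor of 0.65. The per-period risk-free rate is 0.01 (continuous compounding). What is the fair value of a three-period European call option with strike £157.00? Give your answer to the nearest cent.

£34.20

Risk-neutral probability p = (e^0.01 − 0.65)/(1.5 − 0.65) = 0.3601/0.8500 = 0.4236
Terminal stock prices: S_uuu = 455.6, S_uud = 197.4, S_udd = 85.56, S_ddd = 37.07
Terminal payoffs (S − K): max(298.6, 0) = 298.6, max(40.44, 0) = 40.44, max(-71.44, 0) = 0, max(-119.9, 0) = 0
Node uu (S = 303.8): V_uu = e^(−0.01)·[0.4236·298.6250 + 0.5764·40.4375] = 148.3122
Node ud (S = 131.6): V_ud = e^(−0.01)·[0.4236·40.4375 + 0.5764·0.0000] = 16.9584
Node dd (S = 57.04): V_dd = e^(−0.01)·[0.4236·0.0000 + 0.5764·0.0000] = 0.0000
Node u (S = 202.5): V_u = e^(−0.01)·[0.4236·148.3122 + 0.5764·16.9584] = 71.8760
Node d (S = 87.75): V_d = e^(−0.01)·[0.4236·16.9584 + 0.5764·0.0000] = 7.1119
Node 0 (S = 135): V_0 = e^(−0.01)·[0.4236·71.8760 + 0.5764·7.1119] = 34.2015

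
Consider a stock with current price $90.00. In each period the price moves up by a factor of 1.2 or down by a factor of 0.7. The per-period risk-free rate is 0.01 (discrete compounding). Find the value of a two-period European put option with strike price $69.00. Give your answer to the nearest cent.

$3.52

Risk-neutral probability p = (1 + 0.01 − 0.7)/(1.2 − 0.7) = 0.3100/0.5000 = 0.6200
Terminal stock prices: S_uu = 129.6, S_ud = 75.6, S_dd = 44.1
Terminal payoffs (K − S): max(-60.6, 0) = 0, max(-6.6, 0) = 0, max(24.9, 0) = 24.9
Node u (S = 108): V_u = 1/1.01·[0.6200·0.0000 + 0.3800·0.0000] = 0.0000
Node d (S = 63): V_d = 1/1.01·[0.6200·0.0000 + 0.3800·24.9000] = 9.3683
Node 0 (S = 90): V_0 = 1/1.01·[0.6200·0.0000 + 0.3800·9.3683] = 3.5247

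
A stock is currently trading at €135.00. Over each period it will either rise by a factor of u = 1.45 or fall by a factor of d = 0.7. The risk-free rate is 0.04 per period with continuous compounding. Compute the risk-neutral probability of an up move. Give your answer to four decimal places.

Risk-neutral probability p = (e^0.04 − 0.7)/(1.45 − 0.7) = 0.3408/0.7500 = 0.4544

p = 0.4544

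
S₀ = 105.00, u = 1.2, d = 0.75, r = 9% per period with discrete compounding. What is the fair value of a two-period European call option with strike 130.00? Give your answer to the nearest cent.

Risk-neutral probability p = (1 + 0.09 − 0.75)/(1.2 − 0.75) = 0.3400/0.4500 = 0.7556
Terminal stock prices: S_uu = 151.2, S_ud = 94.5, S_dd = 59.06
Terminal payoffs (S − K): max(21.2, 0) = 21.2, max(-35.5, 0) = 0, max(-70.94, 0) = 0
Node u (S = 126): V_u = 1/1.09·[0.7556·21.2000 + 0.2444·0.0000] = 14.6952
Node d (S = 78.75): V_d = 1/1.09·[0.7556·0.0000 + 0.2444·0.0000] = 0.0000
Node 0 (S = 105): V_0 = 1/1.09·[0.7556·14.6952 + 0.2444·0.0000] = 10.1863

10.19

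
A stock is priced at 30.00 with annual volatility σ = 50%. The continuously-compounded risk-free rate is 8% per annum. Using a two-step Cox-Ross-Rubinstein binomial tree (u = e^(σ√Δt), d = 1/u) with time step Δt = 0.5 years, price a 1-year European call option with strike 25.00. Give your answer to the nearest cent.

CRR parameters: u = e^(σ√Δt) = e^(0.5·√0.5) = 1.4241, d = 1/u = 0.7022
Per-period rate: rΔt = 0.08·0.5 = 0.04, so R = e^0.04 = 1.0408
Risk-neutral probability p = (e^0.04 − 0.7022)/(1.4241 − 0.7022) = 0.3386/0.7219 = 0.4691
Terminal stock prices: S_uu = 60.84, S_ud = 30, S_dd = 14.79
Terminal payoffs (S − K): max(35.84, 0) = 35.84, max(5, 0) = 5, max(-10.21, 0) = 0
Node u (S = 42.72): V_u = e^(−0.04)·[0.4691·35.8434 + 0.5309·5.0000] = 18.7038
Node d (S = 21.07): V_d = e^(−0.04)·[0.4691·5.0000 + 0.5309·0.0000] = 2.2533
Node 0 (S = 30): V_0 = e^(−0.04)·[0.4691·18.7038 + 0.5309·2.2533] = 9.5785

9.58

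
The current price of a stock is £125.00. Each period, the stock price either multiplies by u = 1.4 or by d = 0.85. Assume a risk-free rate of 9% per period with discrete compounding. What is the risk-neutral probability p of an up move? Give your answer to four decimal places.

p = 0.4364

Risk-neutral probability p = (1 + 0.09 − 0.85)/(1.4 − 0.85) = 0.2400/0.5500 = 0.4364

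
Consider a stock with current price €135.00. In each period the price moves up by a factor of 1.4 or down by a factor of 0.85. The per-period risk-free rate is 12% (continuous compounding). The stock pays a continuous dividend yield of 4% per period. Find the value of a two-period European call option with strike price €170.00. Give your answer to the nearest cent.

€13.39

Per-period risk-free factor R = e^0.12 = 1.1275; dividend-adjusted growth = e^(0.12−0.04) = 1.0833.
Risk-neutral probability p = (1.0833 − 0.85)/(1.4 − 0.85) = 0.2333/0.5500 = 0.4242
Terminal stock prices: S_uu = 264.6, S_ud = 160.7, S_dd = 97.54
Terminal payoffs (S − K): max(94.6, 0) = 94.6, max(-9.35, 0) = 0, max(-72.46, 0) = 0
Node u (S = 189): V_u = e^(−0.12)·[0.4242·94.6000 + 0.5758·0.0000] = 35.5880
Node d (S = 114.8): V_d = e^(−0.12)·[0.4242·0.0000 + 0.5758·0.0000] = 0.0000
Node 0 (S = 135): V_0 = e^(−0.12)·[0.4242·35.5880 + 0.5758·0.0000] = 13.3880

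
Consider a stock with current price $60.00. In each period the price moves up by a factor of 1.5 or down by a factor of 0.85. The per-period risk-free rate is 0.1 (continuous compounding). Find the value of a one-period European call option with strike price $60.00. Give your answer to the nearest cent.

$10.66

Risk-neutral probability p = (e^0.1 − 0.85)/(1.5 − 0.85) = 0.2552/0.6500 = 0.3926
Terminal stock prices: S_u = 90, S_d = 51
Terminal payoffs (S − K): max(30, 0) = 30, max(-9, 0) = 0
Node 0 (S = 60): V_0 = e^(−0.1)·[0.3926·30.0000 + 0.6074·0.0000] = 10.6564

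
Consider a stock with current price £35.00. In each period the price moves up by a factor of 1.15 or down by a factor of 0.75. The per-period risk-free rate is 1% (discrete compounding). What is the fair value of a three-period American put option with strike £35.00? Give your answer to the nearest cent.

Risk-neutral probability p = (1 + 0.01 − 0.75)/(1.15 − 0.75) = 0.2600/0.4000 = 0.6500
Terminal stock prices: S_uuu = 53.23, S_uud = 34.72, S_udd = 22.64, S_ddd = 14.77
Terminal payoffs (K − S): max(-18.23, 0) = 0, max(0.2844, 0) = 0.2844, max(12.36, 0) = 12.36, max(20.23, 0) = 20.23
Node uu (S = 46.29): continuation = 1/1.01·[0.6500·0.0000 + 0.3500·0.2844] = 0.0985; exercise value = 0.0000 ≤ continuation, so V_uu = 0.0985
Node ud (S = 30.19): continuation = 1/1.01·[0.6500·0.2844 + 0.3500·12.3594] = 4.4660; exercise value = 4.8125 > continuation, so V_ud = 4.8125 (exercise)
Node dd (S = 19.69): continuation = 1/1.01·[0.6500·12.3594 + 0.3500·20.2344] = 14.9660; exercise value = 15.3125 > continuation, so V_dd = 15.3125 (exercise)
Node u (S = 40.25): continuation = 1/1.01·[0.6500·0.0985 + 0.3500·4.8125] = 1.7311; exercise value = 0.0000 ≤ continuation, so V_u = 1.7311
Node d (S = 26.25): continuation = 1/1.01·[0.6500·4.8125 + 0.3500·15.3125] = 8.4035; exercise value = 8.7500 > continuation, so V_d = 8.7500 (exercise)
Node 0 (S = 35): continuation = 1/1.01·[0.6500·1.7311 + 0.3500·8.7500] = 4.1463; exercise value = 0.0000 ≤ continuation, so V_0 = 4.1463

£4.15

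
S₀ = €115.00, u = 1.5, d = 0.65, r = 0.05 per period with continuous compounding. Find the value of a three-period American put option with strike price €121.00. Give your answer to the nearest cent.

€29.16

Risk-neutral probability p = (e^0.05 − 0.65)/(1.5 − 0.65) = 0.4013/0.8500 = 0.4721
Terminal stock prices: S_uuu = 388.1, S_uud = 168.2, S_udd = 72.88, S_ddd = 31.58
Terminal payoffs (K − S): max(-267.1, 0) = 0, max(-47.19, 0) = 0, max(48.12, 0) = 48.12, max(89.42, 0) = 89.42
Node uu (S = 258.8): continuation = e^(−0.05)·[0.4721·0.0000 + 0.5279·0.0000] = 0.0000; exercise value = 0.0000 ≤ continuation, so V_uu = 0.0000
Node ud (S = 112.1): continuation = e^(−0.05)·[0.4721·0.0000 + 0.5279·48.1187] = 24.1638; exercise value = 8.8750 ≤ continuation, so V_ud = 24.1638
Node dd (S = 48.59): continuation = e^(−0.05)·[0.4721·48.1187 + 0.5279·89.4181] = 66.5113; exercise value = 72.4125 > continuation, so V_dd = 72.4125 (exercise)
Node u (S = 172.5): continuation = e^(−0.05)·[0.4721·0.0000 + 0.5279·24.1638] = 12.1343; exercise value = 0.0000 ≤ continuation, so V_u = 12.1343
Node d (S = 74.75): continuation = e^(−0.05)·[0.4721·24.1638 + 0.5279·72.4125] = 47.2143; exercise value = 46.2500 ≤ continuation, so V_d = 47.2143
Node 0 (S = 115): continuation = e^(−0.05)·[0.4721·12.1343 + 0.5279·47.2143] = 29.1586; exercise value = 6.0000 ≤ continuation, so V_0 = 29.1586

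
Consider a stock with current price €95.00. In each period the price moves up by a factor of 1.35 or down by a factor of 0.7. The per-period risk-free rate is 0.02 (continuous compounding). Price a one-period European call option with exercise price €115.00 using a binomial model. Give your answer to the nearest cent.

Risk-neutral probability p = (e^0.02 − 0.7)/(1.35 − 0.7) = 0.3202/0.6500 = 0.4926
Terminal stock prices: S_u = 128.2, S_d = 66.5
Terminal payoffs (S − K): max(13.25, 0) = 13.25, max(-48.5, 0) = 0
Node 0 (S = 95): V_0 = e^(−0.02)·[0.4926·13.2500 + 0.5074·0.0000] = 6.3979

€6.40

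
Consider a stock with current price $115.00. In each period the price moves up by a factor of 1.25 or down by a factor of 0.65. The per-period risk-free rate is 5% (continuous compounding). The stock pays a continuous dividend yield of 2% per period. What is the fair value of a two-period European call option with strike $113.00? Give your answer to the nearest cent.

Per-period risk-free factor R = e^0.05 = 1.0513; dividend-adjusted growth = e^(0.05−0.02) = 1.0305.
Risk-neutral probability p = (1.0305 − 0.65)/(1.25 − 0.65) = 0.3805/0.6000 = 0.6341
Terminal stock prices: S_uu = 179.7, S_ud = 93.44, S_dd = 48.59
Terminal payoffs (S − K): max(66.69, 0) = 66.69, max(-19.56, 0) = 0, max(-64.41, 0) = 0
Node u (S = 143.8): V_u = e^(−0.05)·[0.6341·66.6875 + 0.3659·0.0000] = 40.2236
Node d (S = 74.75): V_d = e^(−0.05)·[0.6341·0.0000 + 0.3659·0.0000] = 0.0000
Node 0 (S = 115): V_0 = e^(−0.05)·[0.6341·40.2236 + 0.3659·0.0000] = 24.2615

$24.26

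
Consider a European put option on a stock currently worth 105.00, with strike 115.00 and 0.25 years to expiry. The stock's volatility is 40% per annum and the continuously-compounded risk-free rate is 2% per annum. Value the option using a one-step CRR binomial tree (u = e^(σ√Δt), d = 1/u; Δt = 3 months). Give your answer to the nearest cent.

15.52

CRR parameters: u = e^(σ√Δt) = e^(0.4·√0.25) = 1.2214, d = 1/u = 0.8187
Per-period rate: rΔt = 0.02·0.25 = 0.005, so R = e^0.005 = 1.0050
Risk-neutral probability p = (e^0.005 − 0.8187)/(1.2214 − 0.8187) = 0.1863/0.4027 = 0.4626
Terminal stock prices: S_u = 128.2, S_d = 85.97
Terminal payoffs (K − S): max(-13.25, 0) = 0, max(29.03, 0) = 29.03
Node 0 (S = 105): V_0 = e^(−0.005)·[0.4626·0.0000 + 0.5374·29.0333] = 15.5243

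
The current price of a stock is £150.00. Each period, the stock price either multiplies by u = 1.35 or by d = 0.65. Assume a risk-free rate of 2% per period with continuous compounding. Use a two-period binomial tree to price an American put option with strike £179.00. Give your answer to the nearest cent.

Risk-neutral probability p = (e^0.02 − 0.65)/(1.35 − 0.65) = 0.3702/0.7000 = 0.5289
Terminal stock prices: S_uu = 273.4, S_ud = 131.6, S_dd = 63.38
Terminal payoffs (K − S): max(-94.38, 0) = 0, max(47.38, 0) = 47.38, max(115.6, 0) = 115.6
Node u (S = 202.5): continuation = e^(−0.02)·[0.5289·0.0000 + 0.4711·47.3750] = 21.8783; exercise value = 0.0000 ≤ continuation, so V_u = 21.8783
Node d (S = 97.5): continuation = e^(−0.02)·[0.5289·47.3750 + 0.4711·115.6250] = 77.9556; exercise value = 81.5000 > continuation, so V_d = 81.5000 (exercise)
Node 0 (S = 150): continuation = e^(−0.02)·[0.5289·21.8783 + 0.4711·81.5000] = 48.9791; exercise value = 29.0000 ≤ continuation, so V_0 = 48.9791

£48.98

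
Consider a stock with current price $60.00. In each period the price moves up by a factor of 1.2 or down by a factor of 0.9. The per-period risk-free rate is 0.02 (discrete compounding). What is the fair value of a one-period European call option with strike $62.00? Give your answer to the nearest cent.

Risk-neutral probability p = (1 + 0.02 − 0.9)/(1.2 − 0.9) = 0.1200/0.3000 = 0.4000
Terminal stock prices: S_u = 72, S_d = 54
Terminal payoffs (S − K): max(10, 0) = 10, max(-8, 0) = 0
Node 0 (S = 60): V_0 = 1/1.02·[0.4000·10.0000 + 0.6000·0.0000] = 3.9216

$3.92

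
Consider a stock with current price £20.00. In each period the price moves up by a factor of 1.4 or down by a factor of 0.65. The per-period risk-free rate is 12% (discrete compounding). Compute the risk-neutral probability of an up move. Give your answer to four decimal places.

Risk-neutral probability p = (1 + 0.12 − 0.65)/(1.4 − 0.65) = 0.4700/0.7500 = 0.6267

p = 0.6267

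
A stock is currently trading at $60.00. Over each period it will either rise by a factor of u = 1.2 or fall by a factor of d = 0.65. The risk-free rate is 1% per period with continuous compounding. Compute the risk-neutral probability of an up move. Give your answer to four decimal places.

p = 0.6546

Risk-neutral probability p = (e^0.01 − 0.65)/(1.2 − 0.65) = 0.3601/0.5500 = 0.6546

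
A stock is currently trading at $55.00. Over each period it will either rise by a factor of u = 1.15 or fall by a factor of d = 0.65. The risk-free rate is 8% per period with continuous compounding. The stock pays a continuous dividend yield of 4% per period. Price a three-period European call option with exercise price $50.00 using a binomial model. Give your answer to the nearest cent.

$12.64

Per-period risk-free factor R = e^0.08 = 1.0833; dividend-adjusted growth = e^(0.08−0.04) = 1.0408.
Risk-neutral probability p = (1.0408 − 0.65)/(1.15 − 0.65) = 0.3908/0.5000 = 0.7816
Terminal stock prices: S_uuu = 83.65, S_uud = 47.28, S_udd = 26.72, S_ddd = 15.1
Terminal payoffs (S − K): max(33.65, 0) = 33.65, max(-2.721, 0) = 0, max(-23.28, 0) = 0, max(-34.9, 0) = 0
Node uu (S = 72.74): V_uu = e^(−0.08)·[0.7816·33.6481 + 0.2184·0.0000] = 24.2781
Node ud (S = 41.11): V_ud = e^(−0.08)·[0.7816·0.0000 + 0.2184·0.0000] = 0.0000
Node dd (S = 23.24): V_dd = e^(−0.08)·[0.7816·0.0000 + 0.2184·0.0000] = 0.0000
Node u (S = 63.25): V_u = e^(−0.08)·[0.7816·24.2781 + 0.2184·0.0000] = 17.5173
Node d (S = 35.75): V_d = e^(−0.08)·[0.7816·0.0000 + 0.2184·0.0000] = 0.0000
Node 0 (S = 55): V_0 = e^(−0.08)·[0.7816·17.5173 + 0.2184·0.0000] = 12.6392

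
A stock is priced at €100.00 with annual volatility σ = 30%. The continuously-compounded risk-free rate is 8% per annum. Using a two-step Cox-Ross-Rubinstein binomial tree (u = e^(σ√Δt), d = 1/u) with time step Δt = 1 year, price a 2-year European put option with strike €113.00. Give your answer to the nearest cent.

€14.94

CRR parameters: u = e^(σ√Δt) = e^(0.3·√1) = 1.3499, d = 1/u = 0.7408
Per-period rate: rΔt = 0.08·1 = 0.08, so R = e^0.08 = 1.0833
Risk-neutral probability p = (e^0.08 − 0.7408)/(1.3499 − 0.7408) = 0.3425/0.6090 = 0.5623
Terminal stock prices: S_uu = 182.2, S_ud = 100, S_dd = 54.88
Terminal payoffs (K − S): max(-69.21, 0) = 0, max(13, 0) = 13, max(58.12, 0) = 58.12
Node u (S = 135): V_u = e^(−0.08)·[0.5623·0.0000 + 0.4377·13.0000] = 5.2525
Node d (S = 74.08): V_d = e^(−0.08)·[0.5623·13.0000 + 0.4377·58.1188] = 30.2303
Node 0 (S = 100): V_0 = e^(−0.08)·[0.5623·5.2525 + 0.4377·30.2303] = 14.9407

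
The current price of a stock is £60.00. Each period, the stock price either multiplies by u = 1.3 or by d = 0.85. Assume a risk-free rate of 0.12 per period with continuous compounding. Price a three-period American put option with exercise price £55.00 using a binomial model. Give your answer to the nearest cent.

£1.36

Risk-neutral probability p = (e^0.12 − 0.85)/(1.3 − 0.85) = 0.2775/0.4500 = 0.6167
Terminal stock prices: S_uuu = 131.8, S_uud = 86.19, S_udd = 56.35, S_ddd = 36.85
Terminal payoffs (K − S): max(-76.82, 0) = 0, max(-31.19, 0) = 0, max(-1.355, 0) = 0, max(18.15, 0) = 18.15
Node uu (S = 101.4): continuation = e^(−0.12)·[0.6167·0.0000 + 0.3833·0.0000] = 0.0000; exercise value = 0.0000 ≤ continuation, so V_uu = 0.0000
Node ud (S = 66.3): continuation = e^(−0.12)·[0.6167·0.0000 + 0.3833·0.0000] = 0.0000; exercise value = 0.0000 ≤ continuation, so V_ud = 0.0000
Node dd (S = 43.35): continuation = e^(−0.12)·[0.6167·0.0000 + 0.3833·18.1525] = 6.1717; exercise value = 11.6500 > continuation, so V_dd = 11.6500 (exercise)
Node u (S = 78): continuation = e^(−0.12)·[0.6167·0.0000 + 0.3833·0.0000] = 0.0000; exercise value = 0.0000 ≤ continuation, so V_u = 0.0000
Node d (S = 51): continuation = e^(−0.12)·[0.6167·0.0000 + 0.3833·11.6500] = 3.9609; exercise value = 4.0000 > continuation, so V_d = 4.0000 (exercise)
Node 0 (S = 60): continuation = e^(−0.12)·[0.6167·0.0000 + 0.3833·4.0000] = 1.3600; exercise value = 0.0000 ≤ continuation, so V_0 = 1.3600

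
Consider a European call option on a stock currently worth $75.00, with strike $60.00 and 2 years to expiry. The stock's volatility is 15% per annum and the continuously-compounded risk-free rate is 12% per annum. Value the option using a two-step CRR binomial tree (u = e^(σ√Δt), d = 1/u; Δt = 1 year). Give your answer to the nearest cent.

$27.85

CRR parameters: u = e^(σ√Δt) = e^(0.15·√1) = 1.1618, d = 1/u = 0.8607
Per-period rate: rΔt = 0.12·1 = 0.12, so R = e^0.12 = 1.1275
Risk-neutral probability p = (e^0.12 − 0.8607)/(1.1618 − 0.8607) = 0.2668/0.3011 = 0.8860
Terminal stock prices: S_uu = 101.2, S_ud = 75, S_dd = 55.56
Terminal payoffs (S − K): max(41.24, 0) = 41.24, max(15, 0) = 15, max(-4.439, 0) = 0
Node u (S = 87.14): V_u = e^(−0.12)·[0.8860·41.2394 + 0.1140·15.0000] = 33.9223
Node d (S = 64.55): V_d = e^(−0.12)·[0.8860·15.0000 + 0.1140·0.0000] = 11.7868
Node 0 (S = 75): V_0 = e^(−0.12)·[0.8860·33.9223 + 0.1140·11.7868] = 27.8477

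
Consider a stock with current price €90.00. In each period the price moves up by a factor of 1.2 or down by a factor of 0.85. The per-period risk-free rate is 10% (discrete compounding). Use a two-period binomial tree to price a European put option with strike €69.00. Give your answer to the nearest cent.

Risk-neutral probability p = (1 + 0.1 − 0.85)/(1.2 − 0.85) = 0.2500/0.3500 = 0.7143
Terminal stock prices: S_uu = 129.6, S_ud = 91.8, S_dd = 65.02
Terminal payoffs (K − S): max(-60.6, 0) = 0, max(-22.8, 0) = 0, max(3.975, 0) = 3.975
Node u (S = 108): V_u = 1/1.1·[0.7143·0.0000 + 0.2857·0.0000] = 0.0000
Node d (S = 76.5): V_d = 1/1.1·[0.7143·0.0000 + 0.2857·3.9750] = 1.0325
Node 0 (S = 90): V_0 = 1/1.1·[0.7143·0.0000 + 0.2857·1.0325] = 0.2682

€0.27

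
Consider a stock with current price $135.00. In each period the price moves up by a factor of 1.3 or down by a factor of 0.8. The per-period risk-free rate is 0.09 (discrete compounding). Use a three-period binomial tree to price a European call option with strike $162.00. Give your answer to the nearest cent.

$26.99

Risk-neutral probability p = (1 + 0.09 − 0.8)/(1.3 − 0.8) = 0.2900/0.5000 = 0.5800
Terminal stock prices: S_uuu = 296.6, S_uud = 182.5, S_udd = 112.3, S_ddd = 69.12
Terminal payoffs (S − K): max(134.6, 0) = 134.6, max(20.52, 0) = 20.52, max(-49.68, 0) = 0, max(-92.88, 0) = 0
Node uu (S = 228.2): V_uu = 1/1.09·[0.5800·134.5950 + 0.4200·20.5200] = 79.5261
Node ud (S = 140.4): V_ud = 1/1.09·[0.5800·20.5200 + 0.4200·0.0000] = 10.9189
Node dd (S = 86.4): V_dd = 1/1.09·[0.5800·0.0000 + 0.4200·0.0000] = 0.0000
Node u (S = 175.5): V_u = 1/1.09·[0.5800·79.5261 + 0.4200·10.9189] = 46.5239
Node d (S = 108): V_d = 1/1.09·[0.5800·10.9189 + 0.4200·0.0000] = 5.8101
Node 0 (S = 135): V_0 = 1/1.09·[0.5800·46.5239 + 0.4200·5.8101] = 26.9946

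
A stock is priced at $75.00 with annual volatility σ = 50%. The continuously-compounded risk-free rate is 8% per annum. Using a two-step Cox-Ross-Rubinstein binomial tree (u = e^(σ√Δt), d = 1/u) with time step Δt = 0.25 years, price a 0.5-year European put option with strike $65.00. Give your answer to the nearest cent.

CRR parameters: u = e^(σ√Δt) = e^(0.5·√0.25) = 1.2840, d = 1/u = 0.7788
Per-period rate: rΔt = 0.08·0.25 = 0.02, so R = e^0.02 = 1.0202
Risk-neutral probability p = (e^0.02 − 0.7788)/(1.2840 − 0.7788) = 0.2414/0.5052 = 0.4778
Terminal stock prices: S_uu = 123.7, S_ud = 75, S_dd = 45.49
Terminal payoffs (K − S): max(-58.65, 0) = 0, max(-10, 0) = 0, max(19.51, 0) = 19.51
Node u (S = 96.3): V_u = e^(−0.02)·[0.4778·0.0000 + 0.5222·0.0000] = 0.0000
Node d (S = 58.41): V_d = e^(−0.02)·[0.4778·0.0000 + 0.5222·19.5102] = 9.9863
Node 0 (S = 75): V_0 = e^(−0.02)·[0.4778·0.0000 + 0.5222·9.9863] = 5.1115

$5.11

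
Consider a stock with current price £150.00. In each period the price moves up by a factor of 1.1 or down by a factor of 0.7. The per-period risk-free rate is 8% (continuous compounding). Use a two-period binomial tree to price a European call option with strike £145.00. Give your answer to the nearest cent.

£28.56

Risk-neutral probability p = (e^0.08 − 0.7)/(1.1 − 0.7) = 0.3833/0.4000 = 0.9582
Terminal stock prices: S_uu = 181.5, S_ud = 115.5, S_dd = 73.5
Terminal payoffs (S − K): max(36.5, 0) = 36.5, max(-29.5, 0) = 0, max(-71.5, 0) = 0
Node u (S = 165): V_u = e^(−0.08)·[0.9582·36.5000 + 0.0418·0.0000] = 32.2859
Node d (S = 105): V_d = e^(−0.08)·[0.9582·0.0000 + 0.0418·0.0000] = 0.0000
Node 0 (S = 150): V_0 = e^(−0.08)·[0.9582·32.2859 + 0.0418·0.0000] = 28.5584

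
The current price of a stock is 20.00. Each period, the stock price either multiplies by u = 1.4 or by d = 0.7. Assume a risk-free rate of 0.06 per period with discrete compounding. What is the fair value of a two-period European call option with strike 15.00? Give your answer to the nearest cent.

7.74

Risk-neutral probability p = (1 + 0.06 − 0.7)/(1.4 − 0.7) = 0.3600/0.7000 = 0.5143
Terminal stock prices: S_uu = 39.2, S_ud = 19.6, S_dd = 9.8
Terminal payoffs (S − K): max(24.2, 0) = 24.2, max(4.6, 0) = 4.6, max(-5.2, 0) = 0
Node u (S = 28): V_u = 1/1.06·[0.5143·24.2000 + 0.4857·4.6000] = 13.8491
Node d (S = 14): V_d = 1/1.06·[0.5143·4.6000 + 0.4857·0.0000] = 2.2318
Node 0 (S = 20): V_0 = 1/1.06·[0.5143·13.8491 + 0.4857·2.2318] = 7.7419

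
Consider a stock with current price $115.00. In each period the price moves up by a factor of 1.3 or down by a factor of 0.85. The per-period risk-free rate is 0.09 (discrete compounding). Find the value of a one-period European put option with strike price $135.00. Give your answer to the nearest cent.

$15.95

Risk-neutral probability p = (1 + 0.09 − 0.85)/(1.3 − 0.85) = 0.2400/0.4500 = 0.5333
Terminal stock prices: S_u = 149.5, S_d = 97.75
Terminal payoffs (K − S): max(-14.5, 0) = 0, max(37.25, 0) = 37.25
Node 0 (S = 115): V_0 = 1/1.09·[0.5333·0.0000 + 0.4667·37.2500] = 15.9480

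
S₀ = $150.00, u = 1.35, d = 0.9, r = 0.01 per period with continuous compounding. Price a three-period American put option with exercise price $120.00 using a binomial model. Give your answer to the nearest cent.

$4.46

Risk-neutral probability p = (e^0.01 − 0.9)/(1.35 − 0.9) = 0.1101/0.4500 = 0.2446
Terminal stock prices: S_uuu = 369.1, S_uud = 246, S_udd = 164, S_ddd = 109.4
Terminal payoffs (K − S): max(-249.1, 0) = 0, max(-126, 0) = 0, max(-44.03, 0) = 0, max(10.65, 0) = 10.65
Node uu (S = 273.4): continuation = e^(−0.01)·[0.2446·0.0000 + 0.7554·0.0000] = 0.0000; exercise value = 0.0000 ≤ continuation, so V_uu = 0.0000
Node ud (S = 182.2): continuation = e^(−0.01)·[0.2446·0.0000 + 0.7554·0.0000] = 0.0000; exercise value = 0.0000 ≤ continuation, so V_ud = 0.0000
Node dd (S = 121.5): continuation = e^(−0.01)·[0.2446·0.0000 + 0.7554·10.6500] = 7.9654; exercise value = 0.0000 ≤ continuation, so V_dd = 7.9654
Node u (S = 202.5): continuation = e^(−0.01)·[0.2446·0.0000 + 0.7554·0.0000] = 0.0000; exercise value = 0.0000 ≤ continuation, so V_u = 0.0000
Node d (S = 135): continuation = e^(−0.01)·[0.2446·0.0000 + 0.7554·7.9654] = 5.9576; exercise value = 0.0000 ≤ continuation, so V_d = 5.9576
Node 0 (S = 150): continuation = e^(−0.01)·[0.2446·0.0000 + 0.7554·5.9576] = 4.4558; exercise value = 0.0000 ≤ continuation, so V_0 = 4.4558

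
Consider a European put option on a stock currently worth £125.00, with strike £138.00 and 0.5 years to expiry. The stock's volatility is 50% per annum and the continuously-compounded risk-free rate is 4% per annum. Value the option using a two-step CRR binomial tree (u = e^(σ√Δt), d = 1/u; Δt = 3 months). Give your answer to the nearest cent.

CRR parameters: u = e^(σ√Δt) = e^(0.5·√0.25) = 1.2840, d = 1/u = 0.7788
Per-period rate: rΔt = 0.04·0.25 = 0.01, so R = e^0.01 = 1.0101
Risk-neutral probability p = (e^0.01 − 0.7788)/(1.2840 − 0.7788) = 0.2312/0.5052 = 0.4577
Terminal stock prices: S_uu = 206.1, S_ud = 125, S_dd = 75.82
Terminal payoffs (K − S): max(-68.09, 0) = 0, max(13, 0) = 13, max(62.18, 0) = 62.18
Node u (S = 160.5): V_u = e^(−0.01)·[0.4577·0.0000 + 0.5423·13.0000] = 6.9795
Node d (S = 97.35): V_d = e^(−0.01)·[0.4577·13.0000 + 0.5423·62.1837] = 39.2768
Node 0 (S = 125): V_0 = e^(−0.01)·[0.4577·6.9795 + 0.5423·39.2768] = 24.2501

£24.25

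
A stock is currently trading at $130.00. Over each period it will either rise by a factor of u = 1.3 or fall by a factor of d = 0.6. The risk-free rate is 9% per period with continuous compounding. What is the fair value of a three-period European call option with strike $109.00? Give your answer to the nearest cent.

Risk-neutral probability p = (e^0.09 − 0.6)/(1.3 − 0.6) = 0.4942/0.7000 = 0.7060
Terminal stock prices: S_uuu = 285.6, S_uud = 131.8, S_udd = 60.84, S_ddd = 28.08
Terminal payoffs (S − K): max(176.6, 0) = 176.6, max(22.82, 0) = 22.82, max(-48.16, 0) = 0, max(-80.92, 0) = 0
Node uu (S = 219.7): V_uu = e^(−0.09)·[0.7060·176.6100 + 0.2940·22.8200] = 120.0815
Node ud (S = 101.4): V_ud = e^(−0.09)·[0.7060·22.8200 + 0.2940·0.0000] = 14.7235
Node dd (S = 46.8): V_dd = e^(−0.09)·[0.7060·0.0000 + 0.2940·0.0000] = 0.0000
Node u (S = 169): V_u = e^(−0.09)·[0.7060·120.0815 + 0.2940·14.7235] = 81.4334
Node d (S = 78): V_d = e^(−0.09)·[0.7060·14.7235 + 0.2940·0.0000] = 9.4996
Node 0 (S = 130): V_0 = e^(−0.09)·[0.7060·81.4334 + 0.2940·9.4996] = 55.0938

$55.09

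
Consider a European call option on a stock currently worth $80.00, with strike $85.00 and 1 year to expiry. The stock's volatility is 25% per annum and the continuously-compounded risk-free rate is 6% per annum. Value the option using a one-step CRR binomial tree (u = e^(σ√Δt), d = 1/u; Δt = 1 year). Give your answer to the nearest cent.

CRR parameters: u = e^(σ√Δt) = e^(0.25·√1) = 1.2840, d = 1/u = 0.7788
Per-period rate: rΔt = 0.06·1 = 0.06, so R = e^0.06 = 1.0618
Risk-neutral probability p = (e^0.06 − 0.7788)/(1.2840 − 0.7788) = 0.2830/0.5052 = 0.5602
Terminal stock prices: S_u = 102.7, S_d = 62.3
Terminal payoffs (S − K): max(17.72, 0) = 17.72, max(-22.7, 0) = 0
Node 0 (S = 80): V_0 = e^(−0.06)·[0.5602·17.7220 + 0.4398·0.0000] = 9.3500

$9.35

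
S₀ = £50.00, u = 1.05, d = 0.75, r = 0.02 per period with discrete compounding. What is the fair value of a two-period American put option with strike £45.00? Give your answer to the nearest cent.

Risk-neutral probability p = (1 + 0.02 − 0.75)/(1.05 − 0.75) = 0.2700/0.3000 = 0.9000
Terminal stock prices: S_uu = 55.12, S_ud = 39.38, S_dd = 28.12
Terminal payoffs (K − S): max(-10.12, 0) = 0, max(5.625, 0) = 5.625, max(16.88, 0) = 16.88
Node u (S = 52.5): continuation = 1/1.02·[0.9000·0.0000 + 0.1000·5.6250] = 0.5515; exercise value = 0.0000 ≤ continuation, so V_u = 0.5515
Node d (S = 37.5): continuation = 1/1.02·[0.9000·5.6250 + 0.1000·16.8750] = 6.6176; exercise value = 7.5000 > continuation, so V_d = 7.5000 (exercise)
Node 0 (S = 50): continuation = 1/1.02·[0.9000·0.5515 + 0.1000·7.5000] = 1.2219; exercise value = 0.0000 ≤ continuation, so V_0 = 1.2219

£1.22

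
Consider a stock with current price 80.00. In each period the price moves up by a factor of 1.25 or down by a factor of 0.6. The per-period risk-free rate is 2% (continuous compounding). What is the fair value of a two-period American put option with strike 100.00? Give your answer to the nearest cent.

Risk-neutral probability p = (e^0.02 − 0.6)/(1.25 − 0.6) = 0.4202/0.6500 = 0.6465
Terminal stock prices: S_uu = 125, S_ud = 60, S_dd = 28.8
Terminal payoffs (K − S): max(-25, 0) = 0, max(40, 0) = 40, max(71.2, 0) = 71.2
Node u (S = 100): continuation = e^(−0.02)·[0.6465·0.0000 + 0.3535·40.0000] = 13.8614; exercise value = 0.0000 ≤ continuation, so V_u = 13.8614
Node d (S = 48): continuation = e^(−0.02)·[0.6465·40.0000 + 0.3535·71.2000] = 50.0199; exercise value = 52.0000 > continuation, so V_d = 52.0000 (exercise)
Node 0 (S = 80): continuation = e^(−0.02)·[0.6465·13.8614 + 0.3535·52.0000] = 26.8033; exercise value = 20.0000 ≤ continuation, so V_0 = 26.8033

26.80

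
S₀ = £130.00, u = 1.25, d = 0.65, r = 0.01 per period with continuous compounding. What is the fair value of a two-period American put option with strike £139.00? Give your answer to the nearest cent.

£29.43

Risk-neutral probability p = (e^0.01 − 0.65)/(1.25 − 0.65) = 0.3601/0.6000 = 0.6001
Terminal stock prices: S_uu = 203.1, S_ud = 105.6, S_dd = 54.93
Terminal payoffs (K − S): max(-64.12, 0) = 0, max(33.38, 0) = 33.38, max(84.07, 0) = 84.07
Node u (S = 162.5): continuation = e^(−0.01)·[0.6001·0.0000 + 0.3999·33.3750] = 13.2144; exercise value = 0.0000 ≤ continuation, so V_u = 13.2144
Node d (S = 84.5): continuation = e^(−0.01)·[0.6001·33.3750 + 0.3999·84.0750] = 53.1169; exercise value = 54.5000 > continuation, so V_d = 54.5000 (exercise)
Node 0 (S = 130): continuation = e^(−0.01)·[0.6001·13.2144 + 0.3999·54.5000] = 29.4294; exercise value = 9.0000 ≤ continuation, so V_0 = 29.4294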